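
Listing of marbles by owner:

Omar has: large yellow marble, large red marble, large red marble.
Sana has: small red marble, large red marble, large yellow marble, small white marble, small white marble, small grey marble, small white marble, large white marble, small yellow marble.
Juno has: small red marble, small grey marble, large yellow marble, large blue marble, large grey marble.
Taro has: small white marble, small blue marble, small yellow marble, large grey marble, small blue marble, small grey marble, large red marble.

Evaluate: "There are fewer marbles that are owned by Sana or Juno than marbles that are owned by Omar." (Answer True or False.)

|marbles owned by Sana or Juno| = 14.
|marbles owned by Omar| = 3.
The claim requires 14 < 3, which does not hold.

False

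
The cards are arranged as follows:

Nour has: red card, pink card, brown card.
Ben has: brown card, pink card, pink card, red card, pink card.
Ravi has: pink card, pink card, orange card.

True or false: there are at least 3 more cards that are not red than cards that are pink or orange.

|cards that are not red| = 9.
|cards that are pink or orange| = 7.
The claim requires 9 − 7 = 2 ≥ 3, which does not hold.

False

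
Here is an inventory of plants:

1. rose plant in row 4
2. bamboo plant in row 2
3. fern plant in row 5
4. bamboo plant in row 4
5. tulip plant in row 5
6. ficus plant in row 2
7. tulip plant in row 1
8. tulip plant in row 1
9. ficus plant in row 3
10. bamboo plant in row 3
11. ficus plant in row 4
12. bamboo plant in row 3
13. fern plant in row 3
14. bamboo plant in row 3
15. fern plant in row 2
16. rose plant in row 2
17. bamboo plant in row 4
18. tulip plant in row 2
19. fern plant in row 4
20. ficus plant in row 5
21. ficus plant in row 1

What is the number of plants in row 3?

5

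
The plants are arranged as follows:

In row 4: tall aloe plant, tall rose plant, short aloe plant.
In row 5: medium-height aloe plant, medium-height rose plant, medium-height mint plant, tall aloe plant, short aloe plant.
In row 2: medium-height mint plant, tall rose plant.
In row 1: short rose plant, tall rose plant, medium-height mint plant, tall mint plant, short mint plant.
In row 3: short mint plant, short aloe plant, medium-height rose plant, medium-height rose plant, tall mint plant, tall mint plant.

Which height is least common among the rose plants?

Counts by height (restricted to rose plants): tall 3, medium-height 3, short 1.
The minimum is 1, held uniquely by short.

short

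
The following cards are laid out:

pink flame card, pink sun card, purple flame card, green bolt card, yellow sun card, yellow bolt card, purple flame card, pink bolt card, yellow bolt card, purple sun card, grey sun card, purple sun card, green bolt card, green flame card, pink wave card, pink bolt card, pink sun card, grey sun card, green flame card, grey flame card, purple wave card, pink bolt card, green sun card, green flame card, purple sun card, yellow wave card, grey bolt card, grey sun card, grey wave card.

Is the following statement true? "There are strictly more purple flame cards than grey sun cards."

False

There are 2 purple flame cards.
There are 3 grey sun cards.
The claim requires 2 > 3, which does not hold.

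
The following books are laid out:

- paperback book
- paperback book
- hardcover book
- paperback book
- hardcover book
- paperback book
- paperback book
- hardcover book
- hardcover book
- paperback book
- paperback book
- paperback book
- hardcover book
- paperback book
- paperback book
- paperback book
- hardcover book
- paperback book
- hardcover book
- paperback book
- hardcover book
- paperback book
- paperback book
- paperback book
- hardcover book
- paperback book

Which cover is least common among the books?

hardcover

Counts by cover: paperback 17, hardcover 9.
The minimum is 9, held uniquely by hardcover.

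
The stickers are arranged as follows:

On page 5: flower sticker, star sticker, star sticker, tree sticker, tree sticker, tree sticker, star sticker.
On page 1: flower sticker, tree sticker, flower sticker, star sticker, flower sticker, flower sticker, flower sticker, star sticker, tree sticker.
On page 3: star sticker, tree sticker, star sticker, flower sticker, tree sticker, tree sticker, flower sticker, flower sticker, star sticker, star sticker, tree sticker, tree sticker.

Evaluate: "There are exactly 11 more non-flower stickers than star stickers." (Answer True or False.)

False

|non-flower stickers| = 19.
|star stickers| = 9.
The claim requires 19 − 9 (= 10) to equal 11, which does not hold.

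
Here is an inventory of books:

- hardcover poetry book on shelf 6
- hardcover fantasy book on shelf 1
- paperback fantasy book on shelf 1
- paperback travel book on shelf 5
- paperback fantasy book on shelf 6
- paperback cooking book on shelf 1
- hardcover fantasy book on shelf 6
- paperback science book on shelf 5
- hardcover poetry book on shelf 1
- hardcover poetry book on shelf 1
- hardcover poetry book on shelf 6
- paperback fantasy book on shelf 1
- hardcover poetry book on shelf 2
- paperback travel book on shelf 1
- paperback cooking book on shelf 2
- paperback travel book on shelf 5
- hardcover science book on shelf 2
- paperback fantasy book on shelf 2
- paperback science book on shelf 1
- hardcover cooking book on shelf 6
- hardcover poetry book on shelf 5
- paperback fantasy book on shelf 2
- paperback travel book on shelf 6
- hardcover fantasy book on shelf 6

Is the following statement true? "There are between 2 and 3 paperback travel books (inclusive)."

paperback travel books: 4.
The claim requires 2 ≤ 4 ≤ 3, which does not hold.

False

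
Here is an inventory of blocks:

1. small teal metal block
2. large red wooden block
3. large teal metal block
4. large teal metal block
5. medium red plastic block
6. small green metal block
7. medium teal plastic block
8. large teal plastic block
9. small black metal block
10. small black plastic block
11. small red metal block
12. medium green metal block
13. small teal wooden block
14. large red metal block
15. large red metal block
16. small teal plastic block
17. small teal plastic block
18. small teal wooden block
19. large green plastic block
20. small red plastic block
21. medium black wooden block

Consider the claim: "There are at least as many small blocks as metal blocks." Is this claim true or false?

True

There are 10 small blocks.
There are 9 metal blocks.
The claim requires 10 ≥ 9, which holds.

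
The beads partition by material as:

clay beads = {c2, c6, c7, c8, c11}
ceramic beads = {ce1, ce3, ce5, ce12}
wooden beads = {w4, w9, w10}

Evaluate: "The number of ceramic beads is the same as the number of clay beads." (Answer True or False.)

False

There are 4 ceramic beads.
There are 5 clay beads.
The claim requires 4 = 5, which does not hold.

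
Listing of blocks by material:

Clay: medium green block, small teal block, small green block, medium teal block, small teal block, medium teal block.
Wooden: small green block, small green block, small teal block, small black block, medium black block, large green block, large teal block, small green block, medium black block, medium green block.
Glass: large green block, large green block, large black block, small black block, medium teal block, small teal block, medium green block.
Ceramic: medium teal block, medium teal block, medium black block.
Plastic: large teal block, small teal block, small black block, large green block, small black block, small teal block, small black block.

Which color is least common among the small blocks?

green

Counts by color (restricted to small blocks): teal 6, black 5, green 4.
The minimum is 4, held uniquely by green.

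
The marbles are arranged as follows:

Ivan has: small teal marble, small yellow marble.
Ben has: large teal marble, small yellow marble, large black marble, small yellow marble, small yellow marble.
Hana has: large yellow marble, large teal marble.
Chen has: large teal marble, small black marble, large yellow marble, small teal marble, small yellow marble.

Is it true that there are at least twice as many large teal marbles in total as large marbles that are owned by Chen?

False

There are 3 large teal marbles.
Count of large marbles owned by Chen: 2.
The claim requires 3 ≥ 2 × 2 = 4, which does not hold.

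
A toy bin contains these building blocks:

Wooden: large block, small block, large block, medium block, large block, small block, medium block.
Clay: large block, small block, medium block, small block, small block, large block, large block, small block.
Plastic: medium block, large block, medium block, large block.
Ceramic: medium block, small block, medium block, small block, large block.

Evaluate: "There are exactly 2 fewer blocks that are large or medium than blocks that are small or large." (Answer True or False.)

blocks that are large or medium: 16.
blocks that are small or large: 17.
The claim requires 17 − 16 (= 1) to equal 2, which does not hold.

False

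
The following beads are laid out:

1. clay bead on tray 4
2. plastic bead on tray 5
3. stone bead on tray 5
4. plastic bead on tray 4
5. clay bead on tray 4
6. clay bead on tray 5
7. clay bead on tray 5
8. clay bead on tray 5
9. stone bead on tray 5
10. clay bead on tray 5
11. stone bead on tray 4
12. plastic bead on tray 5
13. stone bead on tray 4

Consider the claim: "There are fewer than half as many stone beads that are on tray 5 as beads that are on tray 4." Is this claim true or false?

True

There are 2 stone beads on tray 5.
There are 5 beads on tray 4.
The claim requires 2 × 2 = 4 < 5, which holds.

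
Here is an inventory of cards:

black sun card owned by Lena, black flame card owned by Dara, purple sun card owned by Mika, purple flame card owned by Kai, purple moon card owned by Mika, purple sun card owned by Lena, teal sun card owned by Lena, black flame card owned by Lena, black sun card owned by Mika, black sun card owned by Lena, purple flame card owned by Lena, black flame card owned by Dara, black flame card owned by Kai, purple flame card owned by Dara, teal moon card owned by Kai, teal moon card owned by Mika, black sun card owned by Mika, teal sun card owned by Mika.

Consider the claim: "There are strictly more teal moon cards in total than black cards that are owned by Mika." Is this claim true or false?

teal moon cards: 2.
black cards owned by Mika: 2.
The claim requires 2 > 2, which does not hold.

False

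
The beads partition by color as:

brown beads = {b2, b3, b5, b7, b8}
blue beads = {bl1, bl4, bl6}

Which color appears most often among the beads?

Counts by color: brown 5, blue 3.
The maximum is 5, held uniquely by brown.

brown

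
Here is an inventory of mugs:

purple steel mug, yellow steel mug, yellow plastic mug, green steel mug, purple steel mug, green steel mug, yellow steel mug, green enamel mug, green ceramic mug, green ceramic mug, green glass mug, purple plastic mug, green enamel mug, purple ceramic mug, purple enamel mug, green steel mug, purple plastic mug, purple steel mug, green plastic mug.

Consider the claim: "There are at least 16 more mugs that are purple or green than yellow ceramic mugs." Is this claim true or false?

True

There are 16 mugs that are purple or green.
There are 0 yellow ceramic mugs.
The claim requires 16 − 0 = 16 ≥ 16, which holds.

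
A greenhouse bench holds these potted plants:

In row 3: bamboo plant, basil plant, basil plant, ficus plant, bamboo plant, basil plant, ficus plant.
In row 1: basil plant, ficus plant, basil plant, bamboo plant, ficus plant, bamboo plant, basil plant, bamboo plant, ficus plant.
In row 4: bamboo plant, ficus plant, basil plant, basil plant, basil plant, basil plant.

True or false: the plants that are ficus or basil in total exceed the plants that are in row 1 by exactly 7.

|plants that are ficus or basil| = 16.
|plants in row 1| = 9.
The claim requires 16 − 9 (= 7) to equal 7, which holds.

True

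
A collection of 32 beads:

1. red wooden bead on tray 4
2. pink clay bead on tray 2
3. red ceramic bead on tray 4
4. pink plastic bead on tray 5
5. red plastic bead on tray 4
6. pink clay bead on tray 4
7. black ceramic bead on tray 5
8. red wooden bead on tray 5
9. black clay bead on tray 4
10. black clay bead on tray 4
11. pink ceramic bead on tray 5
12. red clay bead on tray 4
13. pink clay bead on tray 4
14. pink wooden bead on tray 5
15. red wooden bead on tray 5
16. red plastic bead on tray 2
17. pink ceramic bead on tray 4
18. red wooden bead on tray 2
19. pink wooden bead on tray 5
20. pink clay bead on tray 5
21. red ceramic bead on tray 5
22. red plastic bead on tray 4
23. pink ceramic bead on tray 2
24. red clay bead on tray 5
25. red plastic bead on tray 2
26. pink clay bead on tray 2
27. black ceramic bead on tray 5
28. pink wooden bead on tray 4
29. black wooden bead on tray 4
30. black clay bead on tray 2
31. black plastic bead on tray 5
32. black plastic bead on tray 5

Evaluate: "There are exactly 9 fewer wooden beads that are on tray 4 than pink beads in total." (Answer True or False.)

wooden beads on tray 4: 3.
pink beads: 12.
The claim requires 12 − 3 (= 9) to equal 9, which holds.

True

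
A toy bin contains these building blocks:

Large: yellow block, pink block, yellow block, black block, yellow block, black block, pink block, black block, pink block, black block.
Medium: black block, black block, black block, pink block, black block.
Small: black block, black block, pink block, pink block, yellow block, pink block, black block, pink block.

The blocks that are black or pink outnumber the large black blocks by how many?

blocks that are black or pink: 19.
large black blocks: 4.
19 − 4 = 15.

15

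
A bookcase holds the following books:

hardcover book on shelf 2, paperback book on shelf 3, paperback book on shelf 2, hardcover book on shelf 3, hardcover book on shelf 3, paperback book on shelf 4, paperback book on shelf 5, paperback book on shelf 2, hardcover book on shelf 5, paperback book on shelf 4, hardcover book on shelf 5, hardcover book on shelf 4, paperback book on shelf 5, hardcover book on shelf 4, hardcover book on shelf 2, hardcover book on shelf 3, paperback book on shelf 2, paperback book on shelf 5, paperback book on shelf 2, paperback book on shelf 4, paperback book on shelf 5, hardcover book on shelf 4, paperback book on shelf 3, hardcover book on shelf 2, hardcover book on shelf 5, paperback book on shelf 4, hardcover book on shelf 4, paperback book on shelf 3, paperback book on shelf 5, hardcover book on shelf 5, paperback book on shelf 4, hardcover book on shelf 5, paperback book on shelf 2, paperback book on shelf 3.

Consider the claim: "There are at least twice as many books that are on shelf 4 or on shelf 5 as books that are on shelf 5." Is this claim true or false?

|books on shelf 4 or on shelf 5| = 19.
|books on shelf 5| = 10.
The claim requires 19 ≥ 2 × 10 = 20, which does not hold.

False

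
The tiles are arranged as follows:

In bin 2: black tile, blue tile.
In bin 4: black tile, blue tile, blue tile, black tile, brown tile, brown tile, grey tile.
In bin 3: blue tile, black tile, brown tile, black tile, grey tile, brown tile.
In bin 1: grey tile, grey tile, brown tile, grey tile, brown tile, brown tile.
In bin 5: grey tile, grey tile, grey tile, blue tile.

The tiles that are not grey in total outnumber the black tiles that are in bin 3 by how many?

15

tiles that are not grey: 17.
black tiles in bin 3: 2.
17 − 2 = 15.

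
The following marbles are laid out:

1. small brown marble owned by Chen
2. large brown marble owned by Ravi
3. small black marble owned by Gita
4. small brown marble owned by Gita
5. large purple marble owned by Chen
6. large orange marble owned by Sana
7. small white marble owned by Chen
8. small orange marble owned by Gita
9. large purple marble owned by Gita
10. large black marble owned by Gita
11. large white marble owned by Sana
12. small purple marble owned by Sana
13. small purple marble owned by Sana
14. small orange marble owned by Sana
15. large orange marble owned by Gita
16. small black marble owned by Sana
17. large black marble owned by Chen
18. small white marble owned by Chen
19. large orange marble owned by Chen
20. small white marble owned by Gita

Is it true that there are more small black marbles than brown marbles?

False

small black marbles: 2.
brown marbles: 3.
The claim requires 2 > 3, which does not hold.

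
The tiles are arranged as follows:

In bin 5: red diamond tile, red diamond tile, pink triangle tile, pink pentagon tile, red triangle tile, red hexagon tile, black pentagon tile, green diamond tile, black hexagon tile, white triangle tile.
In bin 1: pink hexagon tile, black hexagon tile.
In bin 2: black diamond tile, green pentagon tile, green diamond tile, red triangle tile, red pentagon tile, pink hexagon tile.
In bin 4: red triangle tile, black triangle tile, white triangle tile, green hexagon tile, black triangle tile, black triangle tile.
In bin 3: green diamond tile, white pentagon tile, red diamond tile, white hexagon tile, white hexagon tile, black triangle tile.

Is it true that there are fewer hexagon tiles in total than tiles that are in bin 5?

|hexagon tiles| = 8.
|tiles in bin 5| = 10.
The claim requires 8 < 10, which holds.

True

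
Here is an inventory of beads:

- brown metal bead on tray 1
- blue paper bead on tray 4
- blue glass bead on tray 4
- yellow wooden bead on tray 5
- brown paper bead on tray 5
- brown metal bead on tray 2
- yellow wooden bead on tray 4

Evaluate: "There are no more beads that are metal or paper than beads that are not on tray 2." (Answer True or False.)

There are 4 beads that are metal or paper.
There are 6 beads that are not on tray 2.
The claim requires 4 ≤ 6, which holds.

True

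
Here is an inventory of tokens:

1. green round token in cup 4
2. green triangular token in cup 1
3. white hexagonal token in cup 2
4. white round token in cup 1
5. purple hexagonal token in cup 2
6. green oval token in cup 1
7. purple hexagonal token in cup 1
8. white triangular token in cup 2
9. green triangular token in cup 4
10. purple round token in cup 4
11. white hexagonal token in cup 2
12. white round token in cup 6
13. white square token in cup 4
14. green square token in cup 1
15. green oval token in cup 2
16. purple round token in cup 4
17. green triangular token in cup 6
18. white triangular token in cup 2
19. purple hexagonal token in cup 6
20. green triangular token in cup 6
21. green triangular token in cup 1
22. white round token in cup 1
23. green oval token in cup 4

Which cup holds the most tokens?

Counts by cup: cup 1→7, cup 4→6, cup 2→6, cup 6→4.
The maximum is 7, held uniquely by cup 1.

cup 1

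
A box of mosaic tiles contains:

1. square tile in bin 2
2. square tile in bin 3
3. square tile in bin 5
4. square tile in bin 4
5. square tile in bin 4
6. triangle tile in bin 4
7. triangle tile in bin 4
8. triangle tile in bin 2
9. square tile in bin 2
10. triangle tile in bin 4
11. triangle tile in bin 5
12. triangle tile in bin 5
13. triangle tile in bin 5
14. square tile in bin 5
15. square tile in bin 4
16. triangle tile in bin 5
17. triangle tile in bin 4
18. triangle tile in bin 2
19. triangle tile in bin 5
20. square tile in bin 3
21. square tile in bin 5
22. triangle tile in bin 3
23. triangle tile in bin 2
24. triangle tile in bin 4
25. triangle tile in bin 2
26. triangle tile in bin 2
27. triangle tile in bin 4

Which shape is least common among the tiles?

Counts by shape: triangle 17, square 10.
The minimum is 10, held uniquely by square.

square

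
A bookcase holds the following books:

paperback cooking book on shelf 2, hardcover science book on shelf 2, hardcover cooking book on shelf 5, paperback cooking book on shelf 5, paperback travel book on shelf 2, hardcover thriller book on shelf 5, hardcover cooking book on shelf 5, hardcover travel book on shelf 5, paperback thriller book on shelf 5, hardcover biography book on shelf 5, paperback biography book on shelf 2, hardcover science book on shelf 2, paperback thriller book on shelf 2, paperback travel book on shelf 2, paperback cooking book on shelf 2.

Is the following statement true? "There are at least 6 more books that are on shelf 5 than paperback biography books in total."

True

books on shelf 5: 7.
paperback biography books: 1.
The claim requires 7 − 1 = 6 ≥ 6, which holds.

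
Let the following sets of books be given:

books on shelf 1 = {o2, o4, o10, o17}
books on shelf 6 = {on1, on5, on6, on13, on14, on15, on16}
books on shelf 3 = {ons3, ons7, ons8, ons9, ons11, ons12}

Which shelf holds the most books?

Counts by shelf: shelf 6→7, shelf 3→6, shelf 1→4.
The maximum is 7, held uniquely by shelf 6.

shelf 6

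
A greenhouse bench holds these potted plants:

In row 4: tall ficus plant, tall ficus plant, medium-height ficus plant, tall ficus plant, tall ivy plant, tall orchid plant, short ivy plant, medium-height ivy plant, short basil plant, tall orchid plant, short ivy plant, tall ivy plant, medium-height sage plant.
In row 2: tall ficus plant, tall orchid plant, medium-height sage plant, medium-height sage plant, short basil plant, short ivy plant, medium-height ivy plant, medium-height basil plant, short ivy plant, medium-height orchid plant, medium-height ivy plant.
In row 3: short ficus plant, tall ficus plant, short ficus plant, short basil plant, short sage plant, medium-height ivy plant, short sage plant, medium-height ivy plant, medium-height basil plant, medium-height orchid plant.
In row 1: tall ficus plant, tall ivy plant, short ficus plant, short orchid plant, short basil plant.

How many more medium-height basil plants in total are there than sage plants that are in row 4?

medium-height basil plants: 2.
sage plants in row 4: 1.
2 − 1 = 1.

1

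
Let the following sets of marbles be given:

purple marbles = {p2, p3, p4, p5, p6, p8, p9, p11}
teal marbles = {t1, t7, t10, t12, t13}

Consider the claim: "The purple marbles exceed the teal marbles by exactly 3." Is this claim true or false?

True

There are 8 purple marbles.
There are 5 teal marbles.
The claim requires 8 − 5 (= 3) to equal 3, which holds.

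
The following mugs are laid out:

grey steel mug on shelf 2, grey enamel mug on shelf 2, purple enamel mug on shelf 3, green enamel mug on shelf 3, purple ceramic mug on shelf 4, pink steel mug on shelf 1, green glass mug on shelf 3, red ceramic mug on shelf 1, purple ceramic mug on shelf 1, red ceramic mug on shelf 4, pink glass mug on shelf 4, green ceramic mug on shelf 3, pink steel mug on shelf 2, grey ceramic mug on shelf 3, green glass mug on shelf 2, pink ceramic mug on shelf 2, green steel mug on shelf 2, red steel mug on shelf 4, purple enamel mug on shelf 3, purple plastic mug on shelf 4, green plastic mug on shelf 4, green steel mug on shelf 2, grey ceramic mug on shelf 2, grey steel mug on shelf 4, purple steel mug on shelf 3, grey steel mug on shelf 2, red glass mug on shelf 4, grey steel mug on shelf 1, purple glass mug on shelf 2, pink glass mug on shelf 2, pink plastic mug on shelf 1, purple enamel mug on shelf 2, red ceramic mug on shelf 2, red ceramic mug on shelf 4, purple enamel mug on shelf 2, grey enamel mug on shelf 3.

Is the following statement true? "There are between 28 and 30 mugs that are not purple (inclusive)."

There are 27 mugs that are not purple.
The claim requires 28 ≤ 27 ≤ 30, which does not hold.

False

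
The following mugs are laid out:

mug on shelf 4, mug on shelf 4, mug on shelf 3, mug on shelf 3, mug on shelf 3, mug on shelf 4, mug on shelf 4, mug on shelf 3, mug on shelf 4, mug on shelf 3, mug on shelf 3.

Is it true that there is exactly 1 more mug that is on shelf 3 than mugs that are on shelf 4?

True

There are 6 mugs on shelf 3.
There are 5 mugs on shelf 4.
The claim requires 6 − 5 (= 1) to equal 1, which holds.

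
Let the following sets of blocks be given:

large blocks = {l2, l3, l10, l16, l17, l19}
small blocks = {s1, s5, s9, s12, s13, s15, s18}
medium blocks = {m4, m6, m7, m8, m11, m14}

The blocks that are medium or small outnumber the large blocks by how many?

blocks that are medium or small: 13.
large blocks: 6.
13 − 6 = 7.

7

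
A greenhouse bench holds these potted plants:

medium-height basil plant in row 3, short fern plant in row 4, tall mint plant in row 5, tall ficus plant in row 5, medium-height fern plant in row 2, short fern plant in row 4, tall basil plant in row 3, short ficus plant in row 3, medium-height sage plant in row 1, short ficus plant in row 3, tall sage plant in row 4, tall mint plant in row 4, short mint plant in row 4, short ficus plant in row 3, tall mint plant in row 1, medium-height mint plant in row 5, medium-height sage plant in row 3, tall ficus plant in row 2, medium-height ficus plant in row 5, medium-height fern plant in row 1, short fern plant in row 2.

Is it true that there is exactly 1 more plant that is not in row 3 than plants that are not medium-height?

True

plants that are not in row 3: 15.
plants that are not medium-height: 14.
The claim requires 15 − 14 (= 1) to equal 1, which holds.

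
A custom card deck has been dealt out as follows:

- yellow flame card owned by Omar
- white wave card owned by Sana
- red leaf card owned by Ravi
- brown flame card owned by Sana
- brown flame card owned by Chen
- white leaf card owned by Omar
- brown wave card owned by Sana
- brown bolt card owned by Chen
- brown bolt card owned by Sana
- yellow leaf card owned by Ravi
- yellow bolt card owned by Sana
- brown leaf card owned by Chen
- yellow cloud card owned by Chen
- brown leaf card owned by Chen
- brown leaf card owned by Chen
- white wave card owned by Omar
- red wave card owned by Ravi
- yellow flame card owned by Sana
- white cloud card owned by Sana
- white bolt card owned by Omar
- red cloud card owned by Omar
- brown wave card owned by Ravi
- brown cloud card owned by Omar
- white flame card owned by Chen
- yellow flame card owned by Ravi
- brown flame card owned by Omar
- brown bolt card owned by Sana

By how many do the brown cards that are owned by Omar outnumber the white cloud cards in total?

brown cards owned by Omar: 2.
white cloud cards: 1.
2 − 1 = 1.

1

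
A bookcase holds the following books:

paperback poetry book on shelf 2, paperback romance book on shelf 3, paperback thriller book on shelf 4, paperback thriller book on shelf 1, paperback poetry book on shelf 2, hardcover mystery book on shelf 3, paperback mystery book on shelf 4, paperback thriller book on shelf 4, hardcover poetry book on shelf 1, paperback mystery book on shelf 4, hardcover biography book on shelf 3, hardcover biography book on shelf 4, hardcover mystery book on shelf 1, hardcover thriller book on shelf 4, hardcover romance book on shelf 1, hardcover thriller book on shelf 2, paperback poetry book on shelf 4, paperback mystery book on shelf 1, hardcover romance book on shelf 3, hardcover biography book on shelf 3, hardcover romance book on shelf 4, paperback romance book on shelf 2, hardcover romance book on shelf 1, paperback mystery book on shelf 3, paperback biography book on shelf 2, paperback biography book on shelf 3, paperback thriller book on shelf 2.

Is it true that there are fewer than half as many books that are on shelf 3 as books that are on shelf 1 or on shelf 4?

|books on shelf 3| = 7.
|books on shelf 1 or on shelf 4| = 14.
The claim requires 2 × 7 = 14 < 14, which does not hold.

False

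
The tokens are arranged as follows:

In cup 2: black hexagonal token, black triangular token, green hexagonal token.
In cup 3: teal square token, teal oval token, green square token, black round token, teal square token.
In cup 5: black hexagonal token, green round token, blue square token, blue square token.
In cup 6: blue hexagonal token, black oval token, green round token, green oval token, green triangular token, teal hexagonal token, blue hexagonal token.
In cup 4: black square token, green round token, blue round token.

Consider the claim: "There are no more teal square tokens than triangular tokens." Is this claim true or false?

True

|teal square tokens| = 2.
|triangular tokens| = 2.
The claim requires 2 ≤ 2, which holds.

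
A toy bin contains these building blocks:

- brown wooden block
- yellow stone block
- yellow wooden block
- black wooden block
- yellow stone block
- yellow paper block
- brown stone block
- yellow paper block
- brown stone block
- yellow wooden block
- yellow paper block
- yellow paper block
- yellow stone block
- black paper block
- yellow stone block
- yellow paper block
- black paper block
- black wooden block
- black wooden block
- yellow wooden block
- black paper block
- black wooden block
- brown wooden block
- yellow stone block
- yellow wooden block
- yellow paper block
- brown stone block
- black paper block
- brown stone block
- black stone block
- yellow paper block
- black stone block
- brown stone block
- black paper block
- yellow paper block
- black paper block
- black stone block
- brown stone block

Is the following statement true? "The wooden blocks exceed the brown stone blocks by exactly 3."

There are 10 wooden blocks.
There are 6 brown stone blocks.
The claim requires 10 − 6 (= 4) to equal 3, which does not hold.

False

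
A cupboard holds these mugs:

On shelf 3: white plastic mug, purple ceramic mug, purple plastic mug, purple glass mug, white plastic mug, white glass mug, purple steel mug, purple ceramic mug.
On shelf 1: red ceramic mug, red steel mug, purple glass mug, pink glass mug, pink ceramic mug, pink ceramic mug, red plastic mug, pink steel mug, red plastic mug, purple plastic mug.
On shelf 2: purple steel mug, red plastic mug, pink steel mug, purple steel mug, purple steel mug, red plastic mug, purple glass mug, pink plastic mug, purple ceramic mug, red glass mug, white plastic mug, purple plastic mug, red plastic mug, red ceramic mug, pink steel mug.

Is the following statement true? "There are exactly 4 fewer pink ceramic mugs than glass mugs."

True

pink ceramic mugs: 2.
glass mugs: 6.
The claim requires 6 − 2 (= 4) to equal 4, which holds.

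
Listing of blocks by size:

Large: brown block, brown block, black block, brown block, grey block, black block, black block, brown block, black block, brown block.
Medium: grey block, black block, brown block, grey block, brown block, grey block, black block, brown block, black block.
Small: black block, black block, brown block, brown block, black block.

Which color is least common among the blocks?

Counts by color: black 10, brown 10, grey 4.
The minimum is 4, held uniquely by grey.

grey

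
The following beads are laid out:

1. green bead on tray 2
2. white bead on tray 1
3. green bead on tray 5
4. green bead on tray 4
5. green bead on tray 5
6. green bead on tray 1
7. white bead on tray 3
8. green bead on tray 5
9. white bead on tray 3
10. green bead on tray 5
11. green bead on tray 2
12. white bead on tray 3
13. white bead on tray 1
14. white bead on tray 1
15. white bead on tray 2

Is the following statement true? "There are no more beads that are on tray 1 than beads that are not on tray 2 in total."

True

There are 4 beads on tray 1.
There are 12 beads that are not on tray 2.
The claim requires 4 ≤ 12, which holds.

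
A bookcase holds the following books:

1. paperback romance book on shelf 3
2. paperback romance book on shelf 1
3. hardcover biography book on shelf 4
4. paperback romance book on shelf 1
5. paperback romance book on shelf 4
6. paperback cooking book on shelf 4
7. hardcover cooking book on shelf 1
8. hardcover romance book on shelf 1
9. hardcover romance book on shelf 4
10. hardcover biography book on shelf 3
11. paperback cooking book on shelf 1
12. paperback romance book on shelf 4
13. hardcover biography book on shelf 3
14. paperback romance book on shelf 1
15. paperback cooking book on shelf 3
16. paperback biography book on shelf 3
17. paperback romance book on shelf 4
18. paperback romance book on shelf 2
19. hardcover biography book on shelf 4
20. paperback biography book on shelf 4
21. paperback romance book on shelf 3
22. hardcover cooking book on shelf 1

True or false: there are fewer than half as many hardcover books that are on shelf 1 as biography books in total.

False

|hardcover books on shelf 1| = 3.
|biography books| = 6.
The claim requires 2 × 3 = 6 < 6, which does not hold.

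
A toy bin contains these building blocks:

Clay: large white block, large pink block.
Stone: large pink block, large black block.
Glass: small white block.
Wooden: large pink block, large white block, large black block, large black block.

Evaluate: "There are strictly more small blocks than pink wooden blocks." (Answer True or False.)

False

There is 1 small block.
There is 1 pink wooden block.
The claim requires 1 > 1, which does not hold.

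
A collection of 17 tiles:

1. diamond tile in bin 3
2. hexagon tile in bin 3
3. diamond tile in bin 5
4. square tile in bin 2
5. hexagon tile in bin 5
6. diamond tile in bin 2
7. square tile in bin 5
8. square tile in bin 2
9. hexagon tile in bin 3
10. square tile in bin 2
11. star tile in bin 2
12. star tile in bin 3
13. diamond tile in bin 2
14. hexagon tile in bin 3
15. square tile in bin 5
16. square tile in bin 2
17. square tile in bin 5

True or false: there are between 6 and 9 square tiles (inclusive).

There are 7 square tiles.
The claim requires 6 ≤ 7 ≤ 9, which holds.

True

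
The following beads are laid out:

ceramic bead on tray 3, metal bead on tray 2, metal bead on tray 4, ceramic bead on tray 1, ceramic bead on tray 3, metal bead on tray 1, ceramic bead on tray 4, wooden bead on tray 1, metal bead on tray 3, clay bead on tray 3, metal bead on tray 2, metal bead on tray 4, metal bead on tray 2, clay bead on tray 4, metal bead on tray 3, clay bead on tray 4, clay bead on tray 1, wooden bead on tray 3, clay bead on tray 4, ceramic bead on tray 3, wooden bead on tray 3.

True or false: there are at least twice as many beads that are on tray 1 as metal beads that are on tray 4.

True

|beads on tray 1| = 4.
|metal beads on tray 4| = 2.
The claim requires 4 ≥ 2 × 2 = 4, which holds.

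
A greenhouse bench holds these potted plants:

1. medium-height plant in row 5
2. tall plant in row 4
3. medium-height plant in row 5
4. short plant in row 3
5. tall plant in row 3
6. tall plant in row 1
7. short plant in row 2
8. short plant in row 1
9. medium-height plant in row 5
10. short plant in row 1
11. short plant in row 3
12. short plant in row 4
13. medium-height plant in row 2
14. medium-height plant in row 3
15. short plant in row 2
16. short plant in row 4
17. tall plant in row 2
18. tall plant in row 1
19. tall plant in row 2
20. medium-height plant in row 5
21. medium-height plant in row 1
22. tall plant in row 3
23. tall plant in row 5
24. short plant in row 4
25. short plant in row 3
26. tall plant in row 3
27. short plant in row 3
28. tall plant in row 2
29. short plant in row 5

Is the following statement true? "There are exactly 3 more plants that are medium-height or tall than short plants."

|plants that are medium-height or tall| = 17.
|short plants| = 12.
The claim requires 17 − 12 (= 5) to equal 3, which does not hold.

False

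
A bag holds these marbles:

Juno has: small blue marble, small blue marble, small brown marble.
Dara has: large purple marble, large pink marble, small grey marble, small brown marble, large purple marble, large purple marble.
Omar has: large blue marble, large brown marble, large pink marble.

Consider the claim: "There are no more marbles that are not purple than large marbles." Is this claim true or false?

|marbles that are not purple| = 9.
|large marbles| = 7.
The claim requires 9 ≤ 7, which does not hold.

False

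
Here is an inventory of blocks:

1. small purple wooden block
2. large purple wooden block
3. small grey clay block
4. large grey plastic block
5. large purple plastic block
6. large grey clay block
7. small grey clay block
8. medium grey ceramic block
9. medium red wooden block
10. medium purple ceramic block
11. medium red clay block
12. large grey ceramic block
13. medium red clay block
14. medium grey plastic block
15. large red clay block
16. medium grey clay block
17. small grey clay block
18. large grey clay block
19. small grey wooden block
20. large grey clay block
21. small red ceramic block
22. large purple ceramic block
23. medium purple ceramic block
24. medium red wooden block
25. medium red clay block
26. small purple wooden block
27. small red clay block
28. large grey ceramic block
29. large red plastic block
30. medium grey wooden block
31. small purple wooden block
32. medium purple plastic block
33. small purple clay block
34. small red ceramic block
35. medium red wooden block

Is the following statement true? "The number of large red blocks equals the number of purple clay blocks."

False

large red blocks: 2.
purple clay blocks: 1.
The claim requires 2 = 1, which does not hold.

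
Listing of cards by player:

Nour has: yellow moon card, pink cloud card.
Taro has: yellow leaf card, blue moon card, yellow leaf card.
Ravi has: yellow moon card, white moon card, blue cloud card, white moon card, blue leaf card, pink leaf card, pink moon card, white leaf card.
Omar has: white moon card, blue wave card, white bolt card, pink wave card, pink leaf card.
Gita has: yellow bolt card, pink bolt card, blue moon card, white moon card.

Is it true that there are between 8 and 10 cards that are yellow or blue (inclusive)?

True

|cards that are yellow or blue| = 10.
The claim requires 8 ≤ 10 ≤ 10, which holds.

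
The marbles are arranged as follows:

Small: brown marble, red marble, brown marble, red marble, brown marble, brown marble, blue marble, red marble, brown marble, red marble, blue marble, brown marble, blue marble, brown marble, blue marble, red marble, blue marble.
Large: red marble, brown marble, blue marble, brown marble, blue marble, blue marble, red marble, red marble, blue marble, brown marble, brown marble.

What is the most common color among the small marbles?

brown

Counts by color (restricted to small marbles): brown 7, red 5, blue 5.
The maximum is 7, held uniquely by brown.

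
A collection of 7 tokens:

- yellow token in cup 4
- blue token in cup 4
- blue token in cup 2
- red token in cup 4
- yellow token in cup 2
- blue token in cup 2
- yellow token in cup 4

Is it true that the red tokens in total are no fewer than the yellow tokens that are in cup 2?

True

red tokens: 1.
yellow tokens in cup 2: 1.
The claim requires 1 ≥ 1, which holds.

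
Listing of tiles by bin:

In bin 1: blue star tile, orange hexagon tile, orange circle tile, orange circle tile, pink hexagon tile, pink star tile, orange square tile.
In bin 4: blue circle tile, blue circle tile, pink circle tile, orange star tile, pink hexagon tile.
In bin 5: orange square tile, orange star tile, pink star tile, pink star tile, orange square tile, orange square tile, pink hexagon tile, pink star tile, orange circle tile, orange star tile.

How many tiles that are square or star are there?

12

square: 4; star: 8; together 4 + 8 = 12.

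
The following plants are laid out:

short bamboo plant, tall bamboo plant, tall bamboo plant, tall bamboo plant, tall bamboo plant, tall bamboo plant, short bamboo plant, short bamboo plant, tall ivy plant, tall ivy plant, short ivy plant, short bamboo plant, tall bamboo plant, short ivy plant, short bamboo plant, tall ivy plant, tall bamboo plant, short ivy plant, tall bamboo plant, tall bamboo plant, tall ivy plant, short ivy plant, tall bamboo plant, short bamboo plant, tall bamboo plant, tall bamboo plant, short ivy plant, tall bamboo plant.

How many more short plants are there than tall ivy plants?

short plants: 11.
tall ivy plants: 4.
11 − 4 = 7.

7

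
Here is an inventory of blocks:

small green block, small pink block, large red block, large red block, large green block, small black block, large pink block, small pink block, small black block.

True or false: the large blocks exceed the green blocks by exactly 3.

There are 4 large blocks.
There are 2 green blocks.
The claim requires 4 − 2 (= 2) to equal 3, which does not hold.

False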